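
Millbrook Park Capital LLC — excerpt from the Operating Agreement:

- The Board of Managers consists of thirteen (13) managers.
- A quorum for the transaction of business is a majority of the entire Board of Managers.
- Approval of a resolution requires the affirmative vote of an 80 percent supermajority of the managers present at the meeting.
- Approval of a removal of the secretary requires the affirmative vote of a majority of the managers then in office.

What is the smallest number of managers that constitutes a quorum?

A majority of 13 is 7.

7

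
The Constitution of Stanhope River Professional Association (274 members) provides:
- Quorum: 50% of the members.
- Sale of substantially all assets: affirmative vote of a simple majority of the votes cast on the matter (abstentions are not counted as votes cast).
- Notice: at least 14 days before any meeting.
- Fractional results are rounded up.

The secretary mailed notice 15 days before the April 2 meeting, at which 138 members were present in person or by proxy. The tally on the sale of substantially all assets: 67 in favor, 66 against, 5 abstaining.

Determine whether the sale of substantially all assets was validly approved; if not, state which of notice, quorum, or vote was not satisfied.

Valid — all requirements satisfied.

Notice: 15 days given; 14 required. Satisfied.
Quorum: 50% of 274 = 137; 138 present. Satisfied.
Vote: requires a majority of the votes cast (138 − 5 abstaining = 133); a majority of 133 is 67, so 67 needed; 67 in favor. Satisfied.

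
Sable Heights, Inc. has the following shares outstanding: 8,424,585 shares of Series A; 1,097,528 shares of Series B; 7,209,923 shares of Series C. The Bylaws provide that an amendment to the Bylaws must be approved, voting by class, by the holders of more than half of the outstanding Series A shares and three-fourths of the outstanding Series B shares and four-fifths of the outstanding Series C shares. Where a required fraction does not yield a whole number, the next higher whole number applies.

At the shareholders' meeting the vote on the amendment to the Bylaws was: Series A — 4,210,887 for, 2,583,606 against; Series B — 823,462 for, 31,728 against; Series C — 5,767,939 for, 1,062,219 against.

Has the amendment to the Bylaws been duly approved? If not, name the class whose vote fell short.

Not approved — the Series A shares did not give the required vote.

Series A: a majority of 8424585 is 4212293; 4,212,293 required, 4,210,887 in favor — not approved.
Series B: 3/4 of 1097528 = 823146; 823,146 required, 823,462 in favor — approved.
Series C: 4/5 of 7209923 = 5767938.40, rounded up to 5767939; 5,767,939 required, 5,767,939 in favor — approved.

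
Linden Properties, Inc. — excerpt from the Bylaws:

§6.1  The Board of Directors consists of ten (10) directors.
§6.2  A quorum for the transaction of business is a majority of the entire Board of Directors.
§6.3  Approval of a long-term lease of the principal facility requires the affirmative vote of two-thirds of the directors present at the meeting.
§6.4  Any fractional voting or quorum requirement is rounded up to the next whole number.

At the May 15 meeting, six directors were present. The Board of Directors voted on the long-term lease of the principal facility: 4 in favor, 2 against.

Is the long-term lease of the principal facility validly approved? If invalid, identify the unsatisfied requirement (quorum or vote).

Quorum: 6 present; quorum is 6. Satisfied.
Vote: the long-term lease of the principal facility requires two-thirds of the directors present (6). 2/3 of 6 = 4, so 4 affirmative votes are needed; 4 voted in favor. Satisfied.

Valid — all requirements satisfied.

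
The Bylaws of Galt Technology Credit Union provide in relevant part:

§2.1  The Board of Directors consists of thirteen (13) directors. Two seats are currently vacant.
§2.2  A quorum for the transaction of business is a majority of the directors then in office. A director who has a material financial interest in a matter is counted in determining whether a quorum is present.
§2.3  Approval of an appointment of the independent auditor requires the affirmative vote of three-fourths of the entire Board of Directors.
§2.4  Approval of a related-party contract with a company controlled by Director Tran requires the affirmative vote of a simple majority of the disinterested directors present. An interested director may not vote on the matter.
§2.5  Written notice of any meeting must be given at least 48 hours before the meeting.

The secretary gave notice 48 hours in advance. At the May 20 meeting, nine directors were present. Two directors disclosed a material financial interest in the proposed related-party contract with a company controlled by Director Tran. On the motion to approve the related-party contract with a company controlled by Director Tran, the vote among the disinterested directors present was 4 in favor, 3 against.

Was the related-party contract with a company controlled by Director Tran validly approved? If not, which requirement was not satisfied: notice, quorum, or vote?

Notice: 48 hours given; 48 required (48 ≥ 48). Satisfied.
Quorum: 9 present (interested directors count toward quorum); quorum is 6. Satisfied.
Vote: the related-party contract with a company controlled by Director Tran requires a majority of the disinterested directors present (9 − 2 = 7). A majority of 7 is 4, so 4 affirmative votes are needed; 4 voted in favor. Satisfied.

Valid — all requirements satisfied.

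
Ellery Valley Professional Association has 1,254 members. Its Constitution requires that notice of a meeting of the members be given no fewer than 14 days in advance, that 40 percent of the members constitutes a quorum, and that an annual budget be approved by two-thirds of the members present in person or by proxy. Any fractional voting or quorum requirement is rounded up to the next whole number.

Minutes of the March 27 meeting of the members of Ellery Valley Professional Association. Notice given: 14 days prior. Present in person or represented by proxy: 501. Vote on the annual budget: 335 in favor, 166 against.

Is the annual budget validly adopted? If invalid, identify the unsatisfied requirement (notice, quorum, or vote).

Invalid — quorum requirement not satisfied.

Notice: 14 days given; 14 required. Satisfied.
Quorum: 40% of 1,254 = 501.60, rounded up to 502; 501 present. Not satisfied.
Vote: requires two-thirds of those present (501); 2/3 of 501 = 334, so 334 needed; 335 in favor. Satisfied.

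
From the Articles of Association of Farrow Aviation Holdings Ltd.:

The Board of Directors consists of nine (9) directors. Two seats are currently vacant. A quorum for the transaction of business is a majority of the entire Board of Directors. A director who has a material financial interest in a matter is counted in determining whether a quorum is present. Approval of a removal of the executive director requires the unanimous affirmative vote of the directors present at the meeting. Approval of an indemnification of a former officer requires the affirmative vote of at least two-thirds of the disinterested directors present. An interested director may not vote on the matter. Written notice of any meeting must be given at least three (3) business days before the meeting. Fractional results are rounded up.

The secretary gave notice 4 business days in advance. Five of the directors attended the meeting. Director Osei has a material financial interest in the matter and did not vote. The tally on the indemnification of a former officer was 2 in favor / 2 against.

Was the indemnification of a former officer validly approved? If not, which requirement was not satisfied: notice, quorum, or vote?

Invalid — vote requirement not satisfied.

Notice: 4 business days given; 3 required (4 ≥ 3). Satisfied.
Quorum: 5 present (interested directors count toward quorum); quorum is 5. Satisfied.
Vote: the indemnification of a former officer requires two-thirds of the disinterested directors present (5 − 1 = 4). 2/3 of 4 = 2.67, rounded up to 3, so 3 affirmative votes are needed; 2 voted in favor. Not satisfied.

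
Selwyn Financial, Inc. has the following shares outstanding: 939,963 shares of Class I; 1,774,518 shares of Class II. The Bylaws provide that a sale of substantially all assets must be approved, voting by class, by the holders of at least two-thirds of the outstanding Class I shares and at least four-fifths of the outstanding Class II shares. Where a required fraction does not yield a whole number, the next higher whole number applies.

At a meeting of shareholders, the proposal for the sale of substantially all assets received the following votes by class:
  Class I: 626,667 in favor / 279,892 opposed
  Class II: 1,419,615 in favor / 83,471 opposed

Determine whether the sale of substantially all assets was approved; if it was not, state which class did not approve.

Approved — every class gave the required vote.

Class I: 2/3 of 939963 = 626642; 626,642 required, 626,667 in favor — approved.
Class II: 4/5 of 1774518 = 1419614.40, rounded up to 1419615; 1,419,615 required, 1,419,615 in favor — approved.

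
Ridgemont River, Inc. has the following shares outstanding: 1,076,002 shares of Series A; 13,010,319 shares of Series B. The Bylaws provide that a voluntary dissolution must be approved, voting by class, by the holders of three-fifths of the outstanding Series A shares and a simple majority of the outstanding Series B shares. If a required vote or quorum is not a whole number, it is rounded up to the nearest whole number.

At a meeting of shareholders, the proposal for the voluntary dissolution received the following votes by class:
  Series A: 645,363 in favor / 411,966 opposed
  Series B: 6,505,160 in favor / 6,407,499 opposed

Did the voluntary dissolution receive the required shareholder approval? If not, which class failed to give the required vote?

Not approved — the Series A shares did not give the required vote.

Series A: 3/5 of 1076002 = 645601.20, rounded up to 645602; 645,602 required, 645,363 in favor — not approved.
Series B: a majority of 13010319 is 6505160; 6,505,160 required, 6,505,160 in favor — approved.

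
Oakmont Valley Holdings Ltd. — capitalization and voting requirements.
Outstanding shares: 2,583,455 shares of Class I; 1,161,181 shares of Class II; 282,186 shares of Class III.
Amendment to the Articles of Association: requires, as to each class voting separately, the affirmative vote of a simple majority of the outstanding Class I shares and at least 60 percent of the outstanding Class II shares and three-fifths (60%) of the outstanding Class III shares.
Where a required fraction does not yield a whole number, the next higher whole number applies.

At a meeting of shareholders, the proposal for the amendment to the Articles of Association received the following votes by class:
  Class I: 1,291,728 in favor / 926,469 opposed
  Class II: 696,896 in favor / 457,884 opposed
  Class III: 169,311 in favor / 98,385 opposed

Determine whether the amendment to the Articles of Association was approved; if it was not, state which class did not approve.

Not approved — the Class III shares did not give the required vote.

Class I: a majority of 2583455 is 1291728; 1,291,728 required, 1,291,728 in favor — approved.
Class II: 3/5 of 1161181 = 696708.60, rounded up to 696709; 696,709 required, 696,896 in favor — approved.
Class III: 3/5 of 282186 = 169311.60, rounded up to 169312; 169,312 required, 169,311 in favor — not approved.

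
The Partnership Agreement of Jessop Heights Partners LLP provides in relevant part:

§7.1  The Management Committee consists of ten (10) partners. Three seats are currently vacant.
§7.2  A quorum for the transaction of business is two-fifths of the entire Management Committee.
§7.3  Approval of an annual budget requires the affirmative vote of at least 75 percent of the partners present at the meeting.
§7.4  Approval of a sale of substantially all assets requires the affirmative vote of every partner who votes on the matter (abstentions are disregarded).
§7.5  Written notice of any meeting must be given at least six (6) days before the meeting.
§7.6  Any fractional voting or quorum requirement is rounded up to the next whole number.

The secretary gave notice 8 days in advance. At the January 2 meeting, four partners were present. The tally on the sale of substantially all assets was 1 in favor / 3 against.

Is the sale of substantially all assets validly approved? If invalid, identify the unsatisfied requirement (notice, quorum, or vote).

Invalid — vote requirement not satisfied.

Notice: 8 days given; 6 required (8 ≥ 6). Satisfied.
Quorum: 4 present; quorum is 4. Satisfied.
Vote: the sale of substantially all assets requires the unanimous vote of the votes cast (4). Unanimous means all 4, so 4 affirmative votes are needed; 1 voted in favor. Not satisfied.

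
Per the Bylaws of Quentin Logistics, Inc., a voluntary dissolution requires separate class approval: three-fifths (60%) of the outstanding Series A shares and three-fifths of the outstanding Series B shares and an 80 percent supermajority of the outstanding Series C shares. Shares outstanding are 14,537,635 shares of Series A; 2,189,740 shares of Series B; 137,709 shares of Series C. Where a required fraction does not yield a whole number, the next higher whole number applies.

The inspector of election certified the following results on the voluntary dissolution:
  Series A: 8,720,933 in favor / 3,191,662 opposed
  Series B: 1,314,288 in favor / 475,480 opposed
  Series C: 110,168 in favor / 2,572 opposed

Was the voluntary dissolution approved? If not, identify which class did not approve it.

Series A: 3/5 of 14537635 = 8722581; 8,722,581 required, 8,720,933 in favor — not approved.
Series B: 3/5 of 2189740 = 1313844; 1,313,844 required, 1,314,288 in favor — approved.
Series C: 4/5 of 137709 = 110167.20, rounded up to 110168; 110,168 required, 110,168 in favor — approved.

Not approved — the Series A shares did not give the required vote.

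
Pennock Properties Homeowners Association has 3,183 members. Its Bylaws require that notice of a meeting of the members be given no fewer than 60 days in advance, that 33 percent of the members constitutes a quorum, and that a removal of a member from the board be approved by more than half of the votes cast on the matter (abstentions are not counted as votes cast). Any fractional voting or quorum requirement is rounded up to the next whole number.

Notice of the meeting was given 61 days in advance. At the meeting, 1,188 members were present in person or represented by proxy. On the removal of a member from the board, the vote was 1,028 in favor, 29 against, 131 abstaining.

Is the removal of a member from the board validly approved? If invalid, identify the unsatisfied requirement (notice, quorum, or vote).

Valid — all requirements satisfied.

Notice: 61 days given; 60 required. Satisfied.
Quorum: 33% of 3,183 = 1,050.39, rounded up to 1,051; 1,188 present. Satisfied.
Vote: requires a majority of the votes cast (1,188 − 131 abstaining = 1,057); a majority of 1057 is 529, so 529 needed; 1,028 in favor. Satisfied.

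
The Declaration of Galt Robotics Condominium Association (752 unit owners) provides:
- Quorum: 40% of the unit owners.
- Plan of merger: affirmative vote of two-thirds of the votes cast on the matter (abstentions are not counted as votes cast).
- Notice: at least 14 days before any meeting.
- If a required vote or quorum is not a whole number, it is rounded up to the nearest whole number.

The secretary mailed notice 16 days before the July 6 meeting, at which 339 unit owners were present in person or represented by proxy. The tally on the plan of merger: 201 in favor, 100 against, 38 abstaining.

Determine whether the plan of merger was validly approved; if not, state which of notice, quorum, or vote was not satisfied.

Notice: 16 days given; 14 required. Satisfied.
Quorum: 40% of 752 = 300.80, rounded up to 301; 339 present. Satisfied.
Vote: requires two-thirds of the votes cast (339 − 38 abstaining = 301); 2/3 of 301 = 200.67, rounded up to 201, so 201 needed; 201 in favor. Satisfied.

Valid — all requirements satisfied.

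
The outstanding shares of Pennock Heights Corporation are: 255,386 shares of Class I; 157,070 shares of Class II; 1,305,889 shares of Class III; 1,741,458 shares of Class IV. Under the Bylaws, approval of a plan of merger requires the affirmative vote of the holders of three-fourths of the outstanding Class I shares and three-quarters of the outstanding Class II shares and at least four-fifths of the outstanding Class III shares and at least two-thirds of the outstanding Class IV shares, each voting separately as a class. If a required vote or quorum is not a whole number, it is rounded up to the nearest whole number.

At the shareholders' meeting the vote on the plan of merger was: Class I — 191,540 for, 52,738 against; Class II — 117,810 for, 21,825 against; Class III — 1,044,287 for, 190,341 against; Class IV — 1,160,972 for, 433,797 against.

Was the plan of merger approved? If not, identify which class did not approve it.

Not approved — the Class III shares did not give the required vote.

Class I: 3/4 of 255386 = 191539.50, rounded up to 191540; 191,540 required, 191,540 in favor — approved.
Class II: 3/4 of 157070 = 117802.50, rounded up to 117803; 117,803 required, 117,810 in favor — approved.
Class III: 4/5 of 1305889 = 1044711.20, rounded up to 1044712; 1,044,712 required, 1,044,287 in favor — not approved.
Class IV: 2/3 of 1741458 = 1160972; 1,160,972 required, 1,160,972 in favor — approved.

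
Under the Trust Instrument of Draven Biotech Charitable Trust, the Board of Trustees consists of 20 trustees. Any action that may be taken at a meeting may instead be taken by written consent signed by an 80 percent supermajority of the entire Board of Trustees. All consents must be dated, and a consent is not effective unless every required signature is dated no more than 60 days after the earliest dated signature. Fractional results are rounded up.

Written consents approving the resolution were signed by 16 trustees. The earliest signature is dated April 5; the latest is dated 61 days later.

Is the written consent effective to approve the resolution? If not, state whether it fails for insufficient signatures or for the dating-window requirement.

Signatures required: an 80 percent supermajority of 20 — 4/5 of 20 = 16, so 16 needed; 16 signed. Sufficient.
Dating window: the latest signature is 61 days after the earliest; the limit is 60 days. Outside the window.

Not effective — dating-window requirement not satisfied.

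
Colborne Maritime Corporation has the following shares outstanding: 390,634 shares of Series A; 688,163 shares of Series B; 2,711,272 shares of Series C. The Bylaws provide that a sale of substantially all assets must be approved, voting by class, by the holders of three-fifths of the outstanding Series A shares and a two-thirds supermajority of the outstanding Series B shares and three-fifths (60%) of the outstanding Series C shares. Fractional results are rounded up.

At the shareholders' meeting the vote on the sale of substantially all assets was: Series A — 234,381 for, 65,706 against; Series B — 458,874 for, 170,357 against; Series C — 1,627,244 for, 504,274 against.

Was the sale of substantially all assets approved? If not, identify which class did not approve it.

Series A: 3/5 of 390634 = 234380.40, rounded up to 234381; 234,381 required, 234,381 in favor — approved.
Series B: 2/3 of 688163 = 458775.33, rounded up to 458776; 458,776 required, 458,874 in favor — approved.
Series C: 3/5 of 2711272 = 1626763.20, rounded up to 1626764; 1,626,764 required, 1,627,244 in favor — approved.

Approved — every class gave the required vote.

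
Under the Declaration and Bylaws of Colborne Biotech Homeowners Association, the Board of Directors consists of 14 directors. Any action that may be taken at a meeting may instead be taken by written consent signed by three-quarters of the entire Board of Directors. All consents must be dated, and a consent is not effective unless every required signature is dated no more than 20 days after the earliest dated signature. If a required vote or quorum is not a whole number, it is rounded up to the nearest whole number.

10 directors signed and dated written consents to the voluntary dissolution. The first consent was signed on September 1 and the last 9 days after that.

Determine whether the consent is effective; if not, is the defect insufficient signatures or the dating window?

Signatures required: three-quarters of 14 — 3/4 of 14 = 10.50, rounded up to 11, so 11 needed; 10 signed. Insufficient.
Dating window: the latest signature is 9 days after the earliest; the limit is 20 days. Within the window.

Not effective — insufficient signatures.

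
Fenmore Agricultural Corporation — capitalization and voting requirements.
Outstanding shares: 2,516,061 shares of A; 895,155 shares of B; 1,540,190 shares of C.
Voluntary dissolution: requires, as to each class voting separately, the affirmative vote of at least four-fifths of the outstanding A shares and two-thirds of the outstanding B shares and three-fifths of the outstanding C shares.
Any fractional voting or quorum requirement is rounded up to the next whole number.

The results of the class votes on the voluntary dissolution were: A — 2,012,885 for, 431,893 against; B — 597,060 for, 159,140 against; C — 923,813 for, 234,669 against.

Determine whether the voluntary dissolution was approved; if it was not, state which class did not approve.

A: 4/5 of 2516061 = 2012848.80, rounded up to 2012849; 2,012,849 required, 2,012,885 in favor — approved.
B: 2/3 of 895155 = 596770; 596,770 required, 597,060 in favor — approved.
C: 3/5 of 1540190 = 924114; 924,114 required, 923,813 in favor — not approved.

Not approved — the C shares did not give the required vote.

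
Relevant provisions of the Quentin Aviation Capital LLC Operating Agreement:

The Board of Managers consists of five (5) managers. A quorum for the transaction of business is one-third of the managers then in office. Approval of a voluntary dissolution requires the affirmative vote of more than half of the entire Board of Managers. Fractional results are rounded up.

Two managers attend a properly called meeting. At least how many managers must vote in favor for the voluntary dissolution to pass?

3

The voluntary dissolution requires a majority of the entire Board of Managers (5).
A majority of 5 is 3.
(Only 2 can vote, so the voluntary dissolution cannot pass at this meeting, but the required vote is still 3.)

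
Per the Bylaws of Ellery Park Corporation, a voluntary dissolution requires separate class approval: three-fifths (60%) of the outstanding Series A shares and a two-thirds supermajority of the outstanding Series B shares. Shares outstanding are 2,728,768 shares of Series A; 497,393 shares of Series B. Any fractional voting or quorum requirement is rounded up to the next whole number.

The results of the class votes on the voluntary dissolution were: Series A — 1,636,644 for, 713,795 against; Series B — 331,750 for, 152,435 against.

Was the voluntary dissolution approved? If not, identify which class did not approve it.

Not approved — the Series A shares did not give the required vote.

Series A: 3/5 of 2728768 = 1637260.80, rounded up to 1637261; 1,637,261 required, 1,636,644 in favor — not approved.
Series B: 2/3 of 497393 = 331595.33, rounded up to 331596; 331,596 required, 331,750 in favor — approved.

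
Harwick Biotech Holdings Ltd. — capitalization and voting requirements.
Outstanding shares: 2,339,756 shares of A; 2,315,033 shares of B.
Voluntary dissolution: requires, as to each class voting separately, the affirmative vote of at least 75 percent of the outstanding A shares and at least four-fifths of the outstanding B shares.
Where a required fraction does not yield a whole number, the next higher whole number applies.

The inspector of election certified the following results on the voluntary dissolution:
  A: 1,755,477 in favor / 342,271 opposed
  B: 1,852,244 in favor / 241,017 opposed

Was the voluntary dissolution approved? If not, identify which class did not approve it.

A: 3/4 of 2339756 = 1754817; 1,754,817 required, 1,755,477 in favor — approved.
B: 4/5 of 2315033 = 1852026.40, rounded up to 1852027; 1,852,027 required, 1,852,244 in favor — approved.

Approved — every class gave the required vote.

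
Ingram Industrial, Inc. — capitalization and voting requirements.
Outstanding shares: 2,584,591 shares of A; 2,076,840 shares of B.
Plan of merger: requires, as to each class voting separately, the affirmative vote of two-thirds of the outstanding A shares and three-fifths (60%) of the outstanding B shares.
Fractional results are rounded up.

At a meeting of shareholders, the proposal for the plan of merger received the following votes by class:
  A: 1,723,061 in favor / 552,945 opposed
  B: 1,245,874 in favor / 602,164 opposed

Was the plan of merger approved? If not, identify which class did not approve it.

Not approved — the B shares did not give the required vote.

A: 2/3 of 2584591 = 1723060.67, rounded up to 1723061; 1,723,061 required, 1,723,061 in favor — approved.
B: 3/5 of 2076840 = 1246104; 1,246,104 required, 1,245,874 in favor — not approved.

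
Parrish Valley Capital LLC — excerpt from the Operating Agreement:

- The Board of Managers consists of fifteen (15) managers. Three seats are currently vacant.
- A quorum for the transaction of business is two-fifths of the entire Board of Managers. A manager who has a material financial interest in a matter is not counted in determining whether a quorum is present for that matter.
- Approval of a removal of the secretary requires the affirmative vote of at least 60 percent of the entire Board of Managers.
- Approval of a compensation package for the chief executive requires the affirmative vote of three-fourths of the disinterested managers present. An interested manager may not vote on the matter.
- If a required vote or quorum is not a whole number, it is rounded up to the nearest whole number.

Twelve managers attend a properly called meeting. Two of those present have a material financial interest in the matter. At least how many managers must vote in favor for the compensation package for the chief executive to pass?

The compensation package for the chief executive requires three-fourths of the disinterested managers present (12 − 2 = 10).
3/4 of 10 = 7.50, rounded up to 8.

8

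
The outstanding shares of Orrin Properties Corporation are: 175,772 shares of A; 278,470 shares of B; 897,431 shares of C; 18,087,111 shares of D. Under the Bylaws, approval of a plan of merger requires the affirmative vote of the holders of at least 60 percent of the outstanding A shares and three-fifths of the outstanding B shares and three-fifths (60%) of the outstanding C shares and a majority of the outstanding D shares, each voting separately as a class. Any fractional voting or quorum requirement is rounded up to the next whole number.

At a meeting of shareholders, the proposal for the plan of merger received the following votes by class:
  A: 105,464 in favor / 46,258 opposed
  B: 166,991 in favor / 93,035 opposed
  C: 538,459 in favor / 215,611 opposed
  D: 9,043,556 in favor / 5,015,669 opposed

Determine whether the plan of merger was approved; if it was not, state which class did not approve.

A: 3/5 of 175772 = 105463.20, rounded up to 105464; 105,464 required, 105,464 in favor — approved.
B: 3/5 of 278470 = 167082; 167,082 required, 166,991 in favor — not approved.
C: 3/5 of 897431 = 538458.60, rounded up to 538459; 538,459 required, 538,459 in favor — approved.
D: a majority of 18087111 is 9043556; 9,043,556 required, 9,043,556 in favor — approved.

Not approved — the B shares did not give the required vote.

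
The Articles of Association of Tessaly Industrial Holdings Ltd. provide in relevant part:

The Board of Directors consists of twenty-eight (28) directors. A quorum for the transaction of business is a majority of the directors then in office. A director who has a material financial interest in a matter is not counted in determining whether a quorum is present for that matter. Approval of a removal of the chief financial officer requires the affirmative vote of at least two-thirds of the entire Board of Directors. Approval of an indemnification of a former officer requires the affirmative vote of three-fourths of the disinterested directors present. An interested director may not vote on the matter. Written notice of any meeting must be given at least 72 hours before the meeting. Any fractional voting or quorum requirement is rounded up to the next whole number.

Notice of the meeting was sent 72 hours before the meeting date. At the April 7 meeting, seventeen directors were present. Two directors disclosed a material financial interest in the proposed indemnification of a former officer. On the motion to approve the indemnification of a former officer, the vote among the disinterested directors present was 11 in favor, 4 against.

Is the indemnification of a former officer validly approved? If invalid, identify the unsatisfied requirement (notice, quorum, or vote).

Invalid — vote requirement not satisfied.

Notice: 72 hours given; 72 required (72 ≥ 72). Satisfied.
Quorum: 17 present, but the 2 interested directors do not count, leaving 15. Quorum is 15. Satisfied.
Vote: the indemnification of a former officer requires three-fourths of the disinterested directors present (17 − 2 = 15). 3/4 of 15 = 11.25, rounded up to 12, so 12 affirmative votes are needed; 11 voted in favor. Not satisfied.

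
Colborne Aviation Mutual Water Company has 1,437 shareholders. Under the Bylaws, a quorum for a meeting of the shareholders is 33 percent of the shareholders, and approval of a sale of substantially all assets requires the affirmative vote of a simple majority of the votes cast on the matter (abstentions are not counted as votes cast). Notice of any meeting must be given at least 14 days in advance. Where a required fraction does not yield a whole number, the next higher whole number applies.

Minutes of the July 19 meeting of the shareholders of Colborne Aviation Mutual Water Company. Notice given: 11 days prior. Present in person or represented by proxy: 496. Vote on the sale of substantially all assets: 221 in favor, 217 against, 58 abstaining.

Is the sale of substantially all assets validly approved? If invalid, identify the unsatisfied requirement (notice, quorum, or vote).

Notice: 11 days given; 14 required. Not satisfied.
Quorum: 33% of 1,437 = 474.21, rounded up to 475; 496 present. Satisfied.
Vote: requires a majority of the votes cast (496 − 58 abstaining = 438); a majority of 438 is 220, so 220 needed; 221 in favor. Satisfied.

Invalid — notice requirement not satisfied.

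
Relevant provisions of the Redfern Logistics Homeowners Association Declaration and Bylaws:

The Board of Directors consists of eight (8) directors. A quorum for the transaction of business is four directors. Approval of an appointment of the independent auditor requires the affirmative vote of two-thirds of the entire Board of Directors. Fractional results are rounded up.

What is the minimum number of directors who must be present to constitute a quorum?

4

The quorum is fixed at 4.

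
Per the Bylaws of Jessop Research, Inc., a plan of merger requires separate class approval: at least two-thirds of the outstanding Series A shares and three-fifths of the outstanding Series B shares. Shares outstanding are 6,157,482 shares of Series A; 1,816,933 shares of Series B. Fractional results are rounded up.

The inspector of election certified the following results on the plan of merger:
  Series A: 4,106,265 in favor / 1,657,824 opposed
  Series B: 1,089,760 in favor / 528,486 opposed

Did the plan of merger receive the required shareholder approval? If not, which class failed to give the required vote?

Not approved — the Series B shares did not give the required vote.

Series A: 2/3 of 6157482 = 4104988; 4,104,988 required, 4,106,265 in favor — approved.
Series B: 3/5 of 1816933 = 1090159.80, rounded up to 1090160; 1,090,160 required, 1,089,760 in favor — not approved.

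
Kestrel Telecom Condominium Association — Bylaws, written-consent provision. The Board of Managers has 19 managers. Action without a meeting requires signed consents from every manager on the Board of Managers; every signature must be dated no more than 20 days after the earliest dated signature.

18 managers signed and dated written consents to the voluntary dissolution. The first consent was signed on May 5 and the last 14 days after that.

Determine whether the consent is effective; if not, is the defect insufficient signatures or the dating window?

Signatures required: all of 19 — unanimous means all 19, so 19 needed; 18 signed. Insufficient.
Dating window: the latest signature is 14 days after the earliest; the limit is 20 days. Within the window.

Not effective — insufficient signatures.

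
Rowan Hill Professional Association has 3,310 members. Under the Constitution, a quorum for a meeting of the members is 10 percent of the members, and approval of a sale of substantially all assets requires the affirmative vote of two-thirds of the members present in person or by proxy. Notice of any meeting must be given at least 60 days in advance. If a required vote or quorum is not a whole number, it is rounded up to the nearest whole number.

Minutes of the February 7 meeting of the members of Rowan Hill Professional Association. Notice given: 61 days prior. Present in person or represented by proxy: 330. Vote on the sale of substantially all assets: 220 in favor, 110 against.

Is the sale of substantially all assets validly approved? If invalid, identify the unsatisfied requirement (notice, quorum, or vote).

Invalid — quorum requirement not satisfied.

Notice: 61 days given; 60 required. Satisfied.
Quorum: 10% of 3,310 = 331; 330 present. Not satisfied.
Vote: requires two-thirds of those present (330); 2/3 of 330 = 220, so 220 needed; 220 in favor. Satisfied.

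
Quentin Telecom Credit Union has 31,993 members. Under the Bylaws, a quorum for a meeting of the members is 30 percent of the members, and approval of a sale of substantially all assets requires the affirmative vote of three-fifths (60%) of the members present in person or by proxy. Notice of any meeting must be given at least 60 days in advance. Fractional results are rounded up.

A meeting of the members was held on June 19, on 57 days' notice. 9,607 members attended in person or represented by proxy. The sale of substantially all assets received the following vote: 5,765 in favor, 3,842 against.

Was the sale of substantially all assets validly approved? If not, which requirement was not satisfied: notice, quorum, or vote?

Invalid — notice requirement not satisfied.

Notice: 57 days given; 60 required. Not satisfied.
Quorum: 30% of 31,993 = 9,597.90, rounded up to 9,598; 9,607 present. Satisfied.
Vote: requires three-fifths of those present (9,607); 3/5 of 9607 = 5764.20, rounded up to 5765, so 5,765 needed; 5,765 in favor. Satisfied.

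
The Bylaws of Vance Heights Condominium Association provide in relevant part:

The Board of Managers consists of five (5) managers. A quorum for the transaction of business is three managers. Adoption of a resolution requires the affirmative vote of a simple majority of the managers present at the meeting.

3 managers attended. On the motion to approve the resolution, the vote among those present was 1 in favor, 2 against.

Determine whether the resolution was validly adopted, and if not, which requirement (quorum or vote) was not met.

Quorum: 3 present; quorum is 3. Satisfied.
Vote: the resolution requires a majority of the managers present (3). A majority of 3 is 2, so 2 affirmative votes are needed; 1 voted in favor. Not satisfied.

Invalid — vote requirement not satisfied.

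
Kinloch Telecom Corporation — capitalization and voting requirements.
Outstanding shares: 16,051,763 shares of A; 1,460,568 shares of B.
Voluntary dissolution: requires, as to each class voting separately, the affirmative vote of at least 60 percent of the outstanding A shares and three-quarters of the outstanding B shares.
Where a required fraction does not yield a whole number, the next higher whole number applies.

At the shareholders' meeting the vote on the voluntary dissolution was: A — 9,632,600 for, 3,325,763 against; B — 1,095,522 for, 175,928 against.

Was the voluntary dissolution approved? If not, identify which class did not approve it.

Approved — every class gave the required vote.

A: 3/5 of 16051763 = 9631057.80, rounded up to 9631058; 9,631,058 required, 9,632,600 in favor — approved.
B: 3/4 of 1460568 = 1095426; 1,095,426 required, 1,095,522 in favor — approved.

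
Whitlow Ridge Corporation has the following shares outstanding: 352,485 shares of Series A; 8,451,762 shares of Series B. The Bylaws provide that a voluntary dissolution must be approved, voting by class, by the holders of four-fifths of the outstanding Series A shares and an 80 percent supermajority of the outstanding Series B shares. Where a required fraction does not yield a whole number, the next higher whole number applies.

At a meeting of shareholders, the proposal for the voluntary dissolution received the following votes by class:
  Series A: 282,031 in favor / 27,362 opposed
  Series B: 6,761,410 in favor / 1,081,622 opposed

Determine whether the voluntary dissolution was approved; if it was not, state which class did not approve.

Approved — every class gave the required vote.

Series A: 4/5 of 352485 = 281988; 281,988 required, 282,031 in favor — approved.
Series B: 4/5 of 8451762 = 6761409.60, rounded up to 6761410; 6,761,410 required, 6,761,410 in favor — approved.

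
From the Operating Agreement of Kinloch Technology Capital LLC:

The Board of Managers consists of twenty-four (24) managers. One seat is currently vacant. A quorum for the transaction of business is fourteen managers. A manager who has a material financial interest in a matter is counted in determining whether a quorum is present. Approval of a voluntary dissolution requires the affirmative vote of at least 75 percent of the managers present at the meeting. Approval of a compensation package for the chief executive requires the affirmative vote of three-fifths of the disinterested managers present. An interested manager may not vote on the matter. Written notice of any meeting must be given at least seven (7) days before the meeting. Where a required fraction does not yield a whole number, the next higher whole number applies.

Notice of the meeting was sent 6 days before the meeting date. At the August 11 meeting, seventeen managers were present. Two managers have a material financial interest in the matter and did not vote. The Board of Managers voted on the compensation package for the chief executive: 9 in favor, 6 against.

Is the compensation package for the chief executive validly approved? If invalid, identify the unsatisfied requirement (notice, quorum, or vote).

Invalid — notice requirement not satisfied.

Notice: 6 days given; 7 required (6 < 7). Not satisfied.
Quorum: 17 present (interested managers count toward quorum); quorum is 14. Satisfied.
Vote: the compensation package for the chief executive requires three-fifths of the disinterested managers present (17 − 2 = 15). 3/5 of 15 = 9, so 9 affirmative votes are needed; 9 voted in favor. Satisfied.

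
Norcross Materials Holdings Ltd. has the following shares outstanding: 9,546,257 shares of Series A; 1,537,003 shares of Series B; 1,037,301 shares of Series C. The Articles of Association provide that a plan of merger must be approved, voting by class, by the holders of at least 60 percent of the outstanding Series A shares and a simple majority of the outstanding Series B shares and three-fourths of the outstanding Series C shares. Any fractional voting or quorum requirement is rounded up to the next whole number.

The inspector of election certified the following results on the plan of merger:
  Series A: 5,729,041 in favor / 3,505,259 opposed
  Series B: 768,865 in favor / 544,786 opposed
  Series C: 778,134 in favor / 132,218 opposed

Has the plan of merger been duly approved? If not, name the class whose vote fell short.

Series A: 3/5 of 9546257 = 5727754.20, rounded up to 5727755; 5,727,755 required, 5,729,041 in favor — approved.
Series B: a majority of 1537003 is 768502; 768,502 required, 768,865 in favor — approved.
Series C: 3/4 of 1037301 = 777975.75, rounded up to 777976; 777,976 required, 778,134 in favor — approved.

Approved — every class gave the required vote.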